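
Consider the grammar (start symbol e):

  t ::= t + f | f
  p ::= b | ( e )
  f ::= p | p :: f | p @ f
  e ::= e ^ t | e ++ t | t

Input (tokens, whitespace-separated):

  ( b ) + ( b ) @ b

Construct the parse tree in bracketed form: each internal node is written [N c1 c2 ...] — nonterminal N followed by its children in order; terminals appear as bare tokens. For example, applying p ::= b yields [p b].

[e [t [t [f [p ( [e [t [f [p b]]]] )]]] + [f [p ( [e [t [f [p b]]]] )] @ [f [p b]]]]]

e
t
t + f
f + f
p + f
( e ) + f
( t ) + f
( f ) + f
( p ) + f
( b ) + f
( b ) + p @ f
( b ) + ( e ) @ f
( b ) + ( t ) @ f
( b ) + ( f ) @ f
( b ) + ( p ) @ f
( b ) + ( b ) @ f
( b ) + ( b ) @ p
( b ) + ( b ) @ b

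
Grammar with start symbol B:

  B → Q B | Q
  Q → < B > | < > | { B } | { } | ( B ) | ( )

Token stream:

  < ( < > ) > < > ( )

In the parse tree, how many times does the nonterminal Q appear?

[B [Q < [B [Q ( [B [Q < >]] )]] >] [B [Q < >] [B [Q ( )]]]]

5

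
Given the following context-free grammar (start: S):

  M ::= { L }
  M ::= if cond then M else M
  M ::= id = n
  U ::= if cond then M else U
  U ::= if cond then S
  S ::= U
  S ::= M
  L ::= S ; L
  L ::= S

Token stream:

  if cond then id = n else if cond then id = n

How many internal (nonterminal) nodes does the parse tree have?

6

[S [U if cond then [M id = n] else [U if cond then [S [M id = n]]]]]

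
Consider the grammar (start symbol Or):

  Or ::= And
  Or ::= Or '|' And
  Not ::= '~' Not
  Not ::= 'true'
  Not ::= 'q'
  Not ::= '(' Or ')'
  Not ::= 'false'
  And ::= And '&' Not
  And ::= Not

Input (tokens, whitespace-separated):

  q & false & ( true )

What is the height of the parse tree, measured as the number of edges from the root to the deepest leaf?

[Or [And [And [And [Not q]] & [Not false]] & [Not ( [Or [And [Not true]]] )]]]

6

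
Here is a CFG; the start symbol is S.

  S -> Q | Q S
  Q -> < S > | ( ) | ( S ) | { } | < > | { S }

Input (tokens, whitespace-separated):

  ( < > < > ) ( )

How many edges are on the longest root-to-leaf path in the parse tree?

5

[S [Q ( [S [Q < >] [S [Q < >]]] )] [S [Q ( )]]]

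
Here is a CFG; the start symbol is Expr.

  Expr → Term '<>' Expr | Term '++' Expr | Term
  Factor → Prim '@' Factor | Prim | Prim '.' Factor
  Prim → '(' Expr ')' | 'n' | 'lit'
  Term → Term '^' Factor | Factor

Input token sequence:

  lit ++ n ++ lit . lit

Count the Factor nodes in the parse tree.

4

[Expr [Term [Factor [Prim lit]]] ++ [Expr [Term [Factor [Prim n]]] ++ [Expr [Term [Factor [Prim lit] . [Factor [Prim lit]]]]]]]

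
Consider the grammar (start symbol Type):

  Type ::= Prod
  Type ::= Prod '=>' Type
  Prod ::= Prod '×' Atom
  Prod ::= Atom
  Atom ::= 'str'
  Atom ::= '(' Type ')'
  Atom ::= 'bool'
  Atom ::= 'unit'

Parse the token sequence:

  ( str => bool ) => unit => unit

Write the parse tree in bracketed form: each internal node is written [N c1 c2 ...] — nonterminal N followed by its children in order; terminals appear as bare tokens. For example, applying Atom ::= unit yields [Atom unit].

Type
Prod => Type
Atom => Type
( Type ) => Type
( Prod => Type ) => Type
( Atom => Type ) => Type
( str => Type ) => Type
( str => Prod ) => Type
( str => Atom ) => Type
( str => bool ) => Type
( str => bool ) => Prod => Type
( str => bool ) => Atom => Type
( str => bool ) => unit => Type
( str => bool ) => unit => Prod
( str => bool ) => unit => Atom
( str => bool ) => unit => unit

[Type [Prod [Atom ( [Type [Prod [Atom str]] => [Type [Prod [Atom bool]]]] )]] => [Type [Prod [Atom unit]] => [Type [Prod [Atom unit]]]]]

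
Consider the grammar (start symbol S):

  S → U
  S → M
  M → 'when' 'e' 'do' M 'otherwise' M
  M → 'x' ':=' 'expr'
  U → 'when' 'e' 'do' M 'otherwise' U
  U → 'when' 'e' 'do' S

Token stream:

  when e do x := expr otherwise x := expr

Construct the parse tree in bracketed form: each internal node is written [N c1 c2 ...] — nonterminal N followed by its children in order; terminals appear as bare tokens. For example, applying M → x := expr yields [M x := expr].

[S [M when e do [M x := expr] otherwise [M x := expr]]]

S
M
when e do M otherwise M
when e do x := expr otherwise M
when e do x := expr otherwise x := expr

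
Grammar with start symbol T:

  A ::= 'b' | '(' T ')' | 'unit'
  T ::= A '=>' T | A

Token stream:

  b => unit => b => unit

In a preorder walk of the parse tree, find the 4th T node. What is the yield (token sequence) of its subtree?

unit

[T [A b] => [T [A unit] => [T [A b] => [T [A unit]]]]]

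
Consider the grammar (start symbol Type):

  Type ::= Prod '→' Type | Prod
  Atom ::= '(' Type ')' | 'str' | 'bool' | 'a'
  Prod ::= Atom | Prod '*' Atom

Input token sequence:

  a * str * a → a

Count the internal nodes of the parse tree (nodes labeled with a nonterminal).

[Type [Prod [Prod [Prod [Atom a]] * [Atom str]] * [Atom a]] → [Type [Prod [Atom a]]]]

10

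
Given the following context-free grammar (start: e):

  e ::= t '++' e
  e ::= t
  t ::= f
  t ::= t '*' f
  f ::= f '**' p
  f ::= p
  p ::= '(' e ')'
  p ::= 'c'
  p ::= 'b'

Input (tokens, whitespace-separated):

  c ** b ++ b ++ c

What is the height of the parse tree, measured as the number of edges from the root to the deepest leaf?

6

[e [t [f [f [p c]] ** [p b]]] ++ [e [t [f [p b]]] ++ [e [t [f [p c]]]]]]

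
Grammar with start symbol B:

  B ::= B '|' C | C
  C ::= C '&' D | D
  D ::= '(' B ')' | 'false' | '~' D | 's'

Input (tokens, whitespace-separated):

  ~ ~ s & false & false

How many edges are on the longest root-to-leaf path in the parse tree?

7

[B [C [C [C [D ~ [D ~ [D s]]]] & [D false]] & [D false]]]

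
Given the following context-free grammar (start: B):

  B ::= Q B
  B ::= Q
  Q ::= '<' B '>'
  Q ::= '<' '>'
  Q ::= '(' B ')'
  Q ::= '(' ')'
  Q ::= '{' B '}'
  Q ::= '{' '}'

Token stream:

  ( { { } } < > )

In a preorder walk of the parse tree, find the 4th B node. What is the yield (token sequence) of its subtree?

[B [Q ( [B [Q { [B [Q { }]] }] [B [Q < >]]] )]]

< >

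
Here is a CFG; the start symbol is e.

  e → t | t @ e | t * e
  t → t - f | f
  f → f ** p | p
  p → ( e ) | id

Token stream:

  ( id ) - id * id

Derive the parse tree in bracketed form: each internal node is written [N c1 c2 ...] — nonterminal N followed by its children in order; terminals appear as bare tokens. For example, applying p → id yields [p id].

[e [t [t [f [p ( [e [t [f [p id]]]] )]]] - [f [p id]]] * [e [t [f [p id]]]]]

e
t * e
t - f * e
f - f * e
p - f * e
( e ) - f * e
( t ) - f * e
( f ) - f * e
( p ) - f * e
( id ) - f * e
( id ) - p * e
( id ) - id * e
( id ) - id * t
( id ) - id * f
( id ) - id * p
( id ) - id * id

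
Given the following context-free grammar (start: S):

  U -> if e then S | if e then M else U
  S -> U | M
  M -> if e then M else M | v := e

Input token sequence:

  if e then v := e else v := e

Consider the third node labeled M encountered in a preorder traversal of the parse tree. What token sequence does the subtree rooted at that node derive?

[S [M if e then [M v := e] else [M v := e]]]

v := e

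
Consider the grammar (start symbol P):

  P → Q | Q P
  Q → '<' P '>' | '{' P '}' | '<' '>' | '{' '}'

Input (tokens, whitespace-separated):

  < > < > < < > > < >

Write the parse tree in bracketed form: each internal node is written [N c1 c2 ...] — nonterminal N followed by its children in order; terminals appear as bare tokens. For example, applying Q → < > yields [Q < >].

P
Q P
< > P
< > Q P
< > < > P
< > < > Q P
< > < > < P > P
< > < > < Q > P
< > < > < < > > P
< > < > < < > > Q
< > < > < < > > < >

[P [Q < >] [P [Q < >] [P [Q < [P [Q < >]] >] [P [Q < >]]]]]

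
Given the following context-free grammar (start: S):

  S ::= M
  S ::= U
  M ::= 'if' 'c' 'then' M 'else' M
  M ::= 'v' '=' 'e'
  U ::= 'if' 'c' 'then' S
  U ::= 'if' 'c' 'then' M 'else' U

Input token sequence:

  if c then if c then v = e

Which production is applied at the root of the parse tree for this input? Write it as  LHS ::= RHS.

[S [U if c then [S [U if c then [S [M v = e]]]]]]

S ::= U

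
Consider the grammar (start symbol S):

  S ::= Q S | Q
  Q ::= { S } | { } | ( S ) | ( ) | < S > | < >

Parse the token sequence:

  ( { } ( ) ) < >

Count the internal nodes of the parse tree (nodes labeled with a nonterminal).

8

[S [Q ( [S [Q { }] [S [Q ( )]]] )] [S [Q < >]]]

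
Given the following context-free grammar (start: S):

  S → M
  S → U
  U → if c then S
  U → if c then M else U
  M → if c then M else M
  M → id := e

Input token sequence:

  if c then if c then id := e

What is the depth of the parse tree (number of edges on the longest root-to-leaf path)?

6

[S [U if c then [S [U if c then [S [M id := e]]]]]]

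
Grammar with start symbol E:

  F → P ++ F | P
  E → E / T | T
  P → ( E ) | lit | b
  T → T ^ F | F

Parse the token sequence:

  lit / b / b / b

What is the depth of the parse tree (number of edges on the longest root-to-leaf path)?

[E [E [E [E [T [F [P lit]]]] / [T [F [P b]]]] / [T [F [P b]]]] / [T [F [P b]]]]

7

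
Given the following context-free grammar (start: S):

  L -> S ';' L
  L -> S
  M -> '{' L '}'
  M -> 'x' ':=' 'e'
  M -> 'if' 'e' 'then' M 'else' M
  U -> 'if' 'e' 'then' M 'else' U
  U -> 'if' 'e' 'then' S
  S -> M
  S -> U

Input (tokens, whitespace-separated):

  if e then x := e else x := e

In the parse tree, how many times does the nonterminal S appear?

[S [M if e then [M x := e] else [M x := e]]]

1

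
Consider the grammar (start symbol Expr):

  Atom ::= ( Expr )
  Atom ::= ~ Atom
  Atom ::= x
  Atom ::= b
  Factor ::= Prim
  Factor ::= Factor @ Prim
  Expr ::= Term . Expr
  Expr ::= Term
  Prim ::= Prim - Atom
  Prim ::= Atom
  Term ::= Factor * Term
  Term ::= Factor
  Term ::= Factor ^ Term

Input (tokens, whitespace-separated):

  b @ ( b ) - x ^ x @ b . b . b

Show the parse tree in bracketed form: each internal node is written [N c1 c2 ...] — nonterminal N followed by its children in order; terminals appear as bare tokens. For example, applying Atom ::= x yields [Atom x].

[Expr [Term [Factor [Factor [Prim [Atom b]]] @ [Prim [Prim [Atom ( [Expr [Term [Factor [Prim [Atom b]]]]] )]] - [Atom x]]] ^ [Term [Factor [Factor [Prim [Atom x]]] @ [Prim [Atom b]]]]] . [Expr [Term [Factor [Prim [Atom b]]]] . [Expr [Term [Factor [Prim [Atom b]]]]]]]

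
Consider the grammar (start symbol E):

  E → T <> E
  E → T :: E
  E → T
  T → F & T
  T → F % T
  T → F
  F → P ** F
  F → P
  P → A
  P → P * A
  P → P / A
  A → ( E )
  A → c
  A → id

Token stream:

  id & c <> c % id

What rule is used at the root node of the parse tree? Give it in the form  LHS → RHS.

E → T <> E

[E [T [F [P [A id]]] & [T [F [P [A c]]]]] <> [E [T [F [P [A c]]] % [T [F [P [A id]]]]]]]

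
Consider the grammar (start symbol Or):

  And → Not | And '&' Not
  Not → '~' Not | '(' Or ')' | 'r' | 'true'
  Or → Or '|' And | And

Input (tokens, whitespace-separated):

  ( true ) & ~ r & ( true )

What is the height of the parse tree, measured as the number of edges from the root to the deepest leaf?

8

[Or [And [And [And [Not ( [Or [And [Not true]]] )]] & [Not ~ [Not r]]] & [Not ( [Or [And [Not true]]] )]]]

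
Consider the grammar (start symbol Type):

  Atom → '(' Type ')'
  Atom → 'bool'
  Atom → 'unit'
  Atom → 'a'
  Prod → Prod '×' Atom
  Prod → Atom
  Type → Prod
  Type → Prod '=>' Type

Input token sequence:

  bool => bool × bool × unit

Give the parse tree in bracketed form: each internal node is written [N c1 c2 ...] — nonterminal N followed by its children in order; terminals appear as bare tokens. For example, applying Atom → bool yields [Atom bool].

[Type [Prod [Atom bool]] => [Type [Prod [Prod [Prod [Atom bool]] × [Atom bool]] × [Atom unit]]]]

Type
Prod => Type
Atom => Type
bool => Type
bool => Prod
bool => Prod × Atom
bool => Prod × Atom × Atom
bool => Atom × Atom × Atom
bool => bool × Atom × Atom
bool => bool × bool × Atom
bool => bool × bool × unit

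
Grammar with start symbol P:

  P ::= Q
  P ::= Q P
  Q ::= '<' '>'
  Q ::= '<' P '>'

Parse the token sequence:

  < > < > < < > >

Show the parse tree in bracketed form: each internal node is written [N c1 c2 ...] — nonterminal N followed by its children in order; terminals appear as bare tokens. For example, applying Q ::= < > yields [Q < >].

[P [Q < >] [P [Q < >] [P [Q < [P [Q < >]] >]]]]

P
Q P
< > P
< > Q P
< > < > P
< > < > Q
< > < > < P >
< > < > < Q >
< > < > < < > >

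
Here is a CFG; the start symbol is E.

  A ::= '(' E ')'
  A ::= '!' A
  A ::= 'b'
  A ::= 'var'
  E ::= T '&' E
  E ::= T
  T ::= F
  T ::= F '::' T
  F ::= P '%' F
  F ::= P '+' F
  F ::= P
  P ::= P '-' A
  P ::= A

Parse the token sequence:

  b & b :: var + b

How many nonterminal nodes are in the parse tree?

17

[E [T [F [P [A b]]]] & [E [T [F [P [A b]]] :: [T [F [P [A var]] + [F [P [A b]]]]]]]]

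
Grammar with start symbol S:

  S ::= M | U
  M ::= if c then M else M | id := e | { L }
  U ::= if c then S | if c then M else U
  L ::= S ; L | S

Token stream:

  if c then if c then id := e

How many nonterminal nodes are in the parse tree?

[S [U if c then [S [U if c then [S [M id := e]]]]]]

6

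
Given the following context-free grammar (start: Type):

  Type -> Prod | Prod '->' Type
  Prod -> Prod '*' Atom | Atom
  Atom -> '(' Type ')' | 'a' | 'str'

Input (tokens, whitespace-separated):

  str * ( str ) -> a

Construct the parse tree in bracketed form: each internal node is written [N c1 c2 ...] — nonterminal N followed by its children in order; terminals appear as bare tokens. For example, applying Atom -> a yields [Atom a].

Type
Prod -> Type
Prod * Atom -> Type
Atom * Atom -> Type
str * Atom -> Type
str * ( Type ) -> Type
str * ( Prod ) -> Type
str * ( Atom ) -> Type
str * ( str ) -> Type
str * ( str ) -> Prod
str * ( str ) -> Atom
str * ( str ) -> a

[Type [Prod [Prod [Atom str]] * [Atom ( [Type [Prod [Atom str]]] )]] -> [Type [Prod [Atom a]]]]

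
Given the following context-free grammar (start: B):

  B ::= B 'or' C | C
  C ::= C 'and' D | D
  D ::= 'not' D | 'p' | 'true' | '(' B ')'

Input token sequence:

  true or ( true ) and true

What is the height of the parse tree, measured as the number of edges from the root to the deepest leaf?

[B [B [C [D true]]] or [C [C [D ( [B [C [D true]]] )]] and [D true]]]

7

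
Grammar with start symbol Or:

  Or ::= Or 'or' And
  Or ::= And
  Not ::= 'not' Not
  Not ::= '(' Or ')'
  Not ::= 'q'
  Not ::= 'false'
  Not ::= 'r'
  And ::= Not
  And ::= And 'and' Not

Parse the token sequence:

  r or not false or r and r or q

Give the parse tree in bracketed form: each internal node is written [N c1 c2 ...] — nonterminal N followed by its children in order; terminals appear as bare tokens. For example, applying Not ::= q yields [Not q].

Or
Or or And
Or or And or And
Or or And or And or And
And or And or And or And
Not or And or And or And
r or And or And or And
r or Not or And or And
r or not Not or And or And
r or not false or And or And
r or not false or And and Not or And
r or not false or Not and Not or And
r or not false or r and Not or And
r or not false or r and r or And
r or not false or r and r or Not
r or not false or r and r or q

[Or [Or [Or [Or [And [Not r]]] or [And [Not not [Not false]]]] or [And [And [Not r]] and [Not r]]] or [And [Not q]]]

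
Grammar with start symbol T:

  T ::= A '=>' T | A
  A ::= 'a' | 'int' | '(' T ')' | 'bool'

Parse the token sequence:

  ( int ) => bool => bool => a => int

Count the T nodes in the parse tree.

[T [A ( [T [A int]] )] => [T [A bool] => [T [A bool] => [T [A a] => [T [A int]]]]]]

6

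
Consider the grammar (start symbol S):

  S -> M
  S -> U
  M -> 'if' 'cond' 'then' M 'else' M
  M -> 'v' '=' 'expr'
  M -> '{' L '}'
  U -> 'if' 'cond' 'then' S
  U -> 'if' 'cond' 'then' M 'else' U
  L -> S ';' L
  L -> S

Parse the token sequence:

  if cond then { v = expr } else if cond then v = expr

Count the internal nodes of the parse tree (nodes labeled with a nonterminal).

[S [U if cond then [M { [L [S [M v = expr]]] }] else [U if cond then [S [M v = expr]]]]]

9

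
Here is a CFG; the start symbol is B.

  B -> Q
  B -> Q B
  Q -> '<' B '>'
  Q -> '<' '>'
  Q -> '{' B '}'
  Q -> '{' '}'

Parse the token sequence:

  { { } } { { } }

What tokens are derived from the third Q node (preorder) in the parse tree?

[B [Q { [B [Q { }]] }] [B [Q { [B [Q { }]] }]]]

{ { } }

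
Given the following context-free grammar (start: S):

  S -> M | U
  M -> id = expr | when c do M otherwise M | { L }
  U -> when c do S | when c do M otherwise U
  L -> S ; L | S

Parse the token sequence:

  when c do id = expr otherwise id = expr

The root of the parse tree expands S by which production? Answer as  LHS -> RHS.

[S [M when c do [M id = expr] otherwise [M id = expr]]]

S -> M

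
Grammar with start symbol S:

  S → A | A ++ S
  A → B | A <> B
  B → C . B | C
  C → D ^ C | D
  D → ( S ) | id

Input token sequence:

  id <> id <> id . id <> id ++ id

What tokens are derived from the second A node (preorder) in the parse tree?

id <> id <> id . id

[S [A [A [A [A [B [C [D id]]]] <> [B [C [D id]]]] <> [B [C [D id]] . [B [C [D id]]]]] <> [B [C [D id]]]] ++ [S [A [B [C [D id]]]]]]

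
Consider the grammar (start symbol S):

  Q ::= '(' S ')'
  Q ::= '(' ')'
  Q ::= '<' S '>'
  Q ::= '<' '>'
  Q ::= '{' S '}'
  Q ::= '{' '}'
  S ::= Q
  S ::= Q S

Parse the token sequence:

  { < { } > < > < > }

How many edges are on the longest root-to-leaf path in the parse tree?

6

[S [Q { [S [Q < [S [Q { }]] >] [S [Q < >] [S [Q < >]]]] }]]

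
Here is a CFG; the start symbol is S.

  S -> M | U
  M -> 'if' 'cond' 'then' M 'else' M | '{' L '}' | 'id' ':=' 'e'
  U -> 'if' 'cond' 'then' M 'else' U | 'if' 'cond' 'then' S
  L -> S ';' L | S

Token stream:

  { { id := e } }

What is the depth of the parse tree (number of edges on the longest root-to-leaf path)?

[S [M { [L [S [M { [L [S [M id := e]]] }]]] }]]

8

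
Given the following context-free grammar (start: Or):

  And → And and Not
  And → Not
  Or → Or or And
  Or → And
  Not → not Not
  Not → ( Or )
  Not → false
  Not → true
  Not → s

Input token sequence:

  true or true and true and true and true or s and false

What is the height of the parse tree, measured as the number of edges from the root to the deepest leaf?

[Or [Or [Or [And [Not true]]] or [And [And [And [And [Not true]] and [Not true]] and [Not true]] and [Not true]]] or [And [And [Not s]] and [Not false]]]

7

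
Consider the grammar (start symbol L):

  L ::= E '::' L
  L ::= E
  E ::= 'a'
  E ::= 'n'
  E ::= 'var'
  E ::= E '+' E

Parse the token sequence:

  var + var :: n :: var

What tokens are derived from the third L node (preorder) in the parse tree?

[L [E [E var] + [E var]] :: [L [E n] :: [L [E var]]]]

var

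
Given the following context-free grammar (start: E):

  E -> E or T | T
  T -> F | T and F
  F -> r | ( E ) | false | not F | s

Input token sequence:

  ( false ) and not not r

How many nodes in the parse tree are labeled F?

5

[E [T [T [F ( [E [T [F false]]] )]] and [F not [F not [F r]]]]]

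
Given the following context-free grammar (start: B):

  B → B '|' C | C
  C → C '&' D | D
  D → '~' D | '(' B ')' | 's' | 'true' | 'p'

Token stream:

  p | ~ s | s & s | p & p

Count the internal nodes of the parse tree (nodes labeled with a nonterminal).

[B [B [B [B [C [D p]]] | [C [D ~ [D s]]]] | [C [C [D s]] & [D s]]] | [C [C [D p]] & [D p]]]

17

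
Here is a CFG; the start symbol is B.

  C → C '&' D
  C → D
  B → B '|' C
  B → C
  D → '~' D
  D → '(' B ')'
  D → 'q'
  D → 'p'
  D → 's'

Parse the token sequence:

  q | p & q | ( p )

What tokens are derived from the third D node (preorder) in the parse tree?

[B [B [B [C [D q]]] | [C [C [D p]] & [D q]]] | [C [D ( [B [C [D p]]] )]]]

q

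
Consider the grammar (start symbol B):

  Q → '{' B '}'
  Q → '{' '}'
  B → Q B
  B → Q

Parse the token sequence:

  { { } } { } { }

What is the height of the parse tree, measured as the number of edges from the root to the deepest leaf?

[B [Q { [B [Q { }]] }] [B [Q { }] [B [Q { }]]]]

4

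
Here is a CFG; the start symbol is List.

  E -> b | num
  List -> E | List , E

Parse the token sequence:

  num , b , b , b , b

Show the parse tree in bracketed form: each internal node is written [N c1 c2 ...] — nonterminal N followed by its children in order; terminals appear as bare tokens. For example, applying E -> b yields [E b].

[List [List [List [List [List [E num]] , [E b]] , [E b]] , [E b]] , [E b]]

List
List , E
List , E , E
List , E , E , E
List , E , E , E , E
E , E , E , E , E
num , E , E , E , E
num , b , E , E , E
num , b , b , E , E
num , b , b , b , E
num , b , b , b , b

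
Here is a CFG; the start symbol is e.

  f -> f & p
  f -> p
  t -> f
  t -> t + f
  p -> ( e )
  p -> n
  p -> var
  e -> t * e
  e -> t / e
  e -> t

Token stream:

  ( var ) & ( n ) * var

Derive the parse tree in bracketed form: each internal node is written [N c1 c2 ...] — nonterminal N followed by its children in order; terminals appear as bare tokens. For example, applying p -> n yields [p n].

[e [t [f [f [p ( [e [t [f [p var]]]] )]] & [p ( [e [t [f [p n]]]] )]]] * [e [t [f [p var]]]]]

e
t * e
f * e
f & p * e
p & p * e
( e ) & p * e
( t ) & p * e
( f ) & p * e
( p ) & p * e
( var ) & p * e
( var ) & ( e ) * e
( var ) & ( t ) * e
( var ) & ( f ) * e
( var ) & ( p ) * e
( var ) & ( n ) * e
( var ) & ( n ) * t
( var ) & ( n ) * f
( var ) & ( n ) * p
( var ) & ( n ) * var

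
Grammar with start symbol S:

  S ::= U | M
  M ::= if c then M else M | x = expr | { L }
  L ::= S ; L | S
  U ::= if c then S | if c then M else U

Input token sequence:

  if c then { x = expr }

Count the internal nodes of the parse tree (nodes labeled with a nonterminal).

7

[S [U if c then [S [M { [L [S [M x = expr]]] }]]]]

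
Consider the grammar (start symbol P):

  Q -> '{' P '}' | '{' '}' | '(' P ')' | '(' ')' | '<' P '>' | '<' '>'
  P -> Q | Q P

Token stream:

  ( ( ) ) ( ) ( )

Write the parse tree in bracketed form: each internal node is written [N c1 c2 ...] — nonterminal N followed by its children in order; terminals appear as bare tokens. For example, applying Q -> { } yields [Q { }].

[P [Q ( [P [Q ( )]] )] [P [Q ( )] [P [Q ( )]]]]

P
Q P
( P ) P
( Q ) P
( ( ) ) P
( ( ) ) Q P
( ( ) ) ( ) P
( ( ) ) ( ) Q
( ( ) ) ( ) ( )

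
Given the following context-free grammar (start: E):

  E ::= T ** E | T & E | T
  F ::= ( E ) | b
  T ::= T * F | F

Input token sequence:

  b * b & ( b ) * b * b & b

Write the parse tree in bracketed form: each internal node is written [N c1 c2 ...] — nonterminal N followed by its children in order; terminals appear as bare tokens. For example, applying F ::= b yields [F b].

E
T & E
T * F & E
F * F & E
b * F & E
b * b & E
b * b & T & E
b * b & T * F & E
b * b & T * F * F & E
b * b & F * F * F & E
b * b & ( E ) * F * F & E
b * b & ( T ) * F * F & E
b * b & ( F ) * F * F & E
b * b & ( b ) * F * F & E
b * b & ( b ) * b * F & E
b * b & ( b ) * b * b & E
b * b & ( b ) * b * b & T
b * b & ( b ) * b * b & F
b * b & ( b ) * b * b & b

[E [T [T [F b]] * [F b]] & [E [T [T [T [F ( [E [T [F b]]] )]] * [F b]] * [F b]] & [E [T [F b]]]]]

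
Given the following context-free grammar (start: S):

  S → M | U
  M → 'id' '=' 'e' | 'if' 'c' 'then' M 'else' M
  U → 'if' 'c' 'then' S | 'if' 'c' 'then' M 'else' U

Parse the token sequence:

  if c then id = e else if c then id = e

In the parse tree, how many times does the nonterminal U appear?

2

[S [U if c then [M id = e] else [U if c then [S [M id = e]]]]]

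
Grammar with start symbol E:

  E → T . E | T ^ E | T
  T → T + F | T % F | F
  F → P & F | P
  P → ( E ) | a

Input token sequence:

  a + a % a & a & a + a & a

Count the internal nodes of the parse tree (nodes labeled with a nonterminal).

19

[E [T [T [T [T [F [P a]]] + [F [P a]]] % [F [P a] & [F [P a] & [F [P a]]]]] + [F [P a] & [F [P a]]]]]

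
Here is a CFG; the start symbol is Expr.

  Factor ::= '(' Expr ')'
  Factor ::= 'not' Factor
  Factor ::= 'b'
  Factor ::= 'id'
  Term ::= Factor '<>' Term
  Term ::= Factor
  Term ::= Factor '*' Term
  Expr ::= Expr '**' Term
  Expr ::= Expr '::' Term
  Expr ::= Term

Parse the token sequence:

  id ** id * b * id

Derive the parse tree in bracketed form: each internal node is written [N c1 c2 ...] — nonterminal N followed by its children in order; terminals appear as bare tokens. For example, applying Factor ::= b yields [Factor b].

[Expr [Expr [Term [Factor id]]] ** [Term [Factor id] * [Term [Factor b] * [Term [Factor id]]]]]

Expr
Expr ** Term
Term ** Term
Factor ** Term
id ** Term
id ** Factor * Term
id ** id * Term
id ** id * Factor * Term
id ** id * b * Term
id ** id * b * Factor
id ** id * b * id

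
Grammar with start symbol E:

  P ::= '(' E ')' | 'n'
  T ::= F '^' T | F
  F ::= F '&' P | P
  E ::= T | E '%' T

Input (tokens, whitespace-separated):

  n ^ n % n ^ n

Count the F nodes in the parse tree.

[E [E [T [F [P n]] ^ [T [F [P n]]]]] % [T [F [P n]] ^ [T [F [P n]]]]]

4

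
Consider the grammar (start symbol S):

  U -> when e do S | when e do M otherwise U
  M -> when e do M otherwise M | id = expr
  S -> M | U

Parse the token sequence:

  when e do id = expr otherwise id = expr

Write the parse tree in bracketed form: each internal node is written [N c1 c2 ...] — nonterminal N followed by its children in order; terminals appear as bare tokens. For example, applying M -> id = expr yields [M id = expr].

[S [M when e do [M id = expr] otherwise [M id = expr]]]

S
M
when e do M otherwise M
when e do id = expr otherwise M
when e do id = expr otherwise id = expr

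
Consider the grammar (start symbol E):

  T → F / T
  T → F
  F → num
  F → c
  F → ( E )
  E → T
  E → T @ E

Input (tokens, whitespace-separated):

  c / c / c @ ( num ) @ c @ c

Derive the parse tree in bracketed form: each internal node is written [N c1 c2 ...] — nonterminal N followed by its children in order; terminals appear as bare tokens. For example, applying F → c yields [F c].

[E [T [F c] / [T [F c] / [T [F c]]]] @ [E [T [F ( [E [T [F num]]] )]] @ [E [T [F c]] @ [E [T [F c]]]]]]

E
T @ E
F / T @ E
c / T @ E
c / F / T @ E
c / c / T @ E
c / c / F @ E
c / c / c @ E
c / c / c @ T @ E
c / c / c @ F @ E
c / c / c @ ( E ) @ E
c / c / c @ ( T ) @ E
c / c / c @ ( F ) @ E
c / c / c @ ( num ) @ E
c / c / c @ ( num ) @ T @ E
c / c / c @ ( num ) @ F @ E
c / c / c @ ( num ) @ c @ E
c / c / c @ ( num ) @ c @ T
c / c / c @ ( num ) @ c @ F
c / c / c @ ( num ) @ c @ c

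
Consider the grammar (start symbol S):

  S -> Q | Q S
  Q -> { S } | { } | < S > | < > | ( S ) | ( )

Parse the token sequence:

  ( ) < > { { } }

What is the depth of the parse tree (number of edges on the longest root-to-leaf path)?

6

[S [Q ( )] [S [Q < >] [S [Q { [S [Q { }]] }]]]]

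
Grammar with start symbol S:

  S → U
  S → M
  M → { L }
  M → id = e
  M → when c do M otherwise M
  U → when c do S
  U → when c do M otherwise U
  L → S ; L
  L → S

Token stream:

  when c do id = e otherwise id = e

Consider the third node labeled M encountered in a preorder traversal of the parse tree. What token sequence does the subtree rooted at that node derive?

id = e

[S [M when c do [M id = e] otherwise [M id = e]]]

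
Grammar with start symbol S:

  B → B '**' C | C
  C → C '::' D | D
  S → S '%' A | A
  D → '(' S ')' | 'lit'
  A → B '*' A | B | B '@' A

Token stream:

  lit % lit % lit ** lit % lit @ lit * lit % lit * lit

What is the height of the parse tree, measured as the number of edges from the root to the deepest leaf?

[S [S [S [S [S [A [B [C [D lit]]]]] % [A [B [C [D lit]]]]] % [A [B [B [C [D lit]]] ** [C [D lit]]]]] % [A [B [C [D lit]]] @ [A [B [C [D lit]]] * [A [B [C [D lit]]]]]]] % [A [B [C [D lit]]] * [A [B [C [D lit]]]]]]

9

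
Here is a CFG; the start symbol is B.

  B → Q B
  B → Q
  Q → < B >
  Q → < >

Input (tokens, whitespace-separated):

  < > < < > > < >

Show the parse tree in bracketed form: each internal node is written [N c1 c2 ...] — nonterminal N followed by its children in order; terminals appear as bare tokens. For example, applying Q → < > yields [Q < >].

B
Q B
< > B
< > Q B
< > < B > B
< > < Q > B
< > < < > > B
< > < < > > Q
< > < < > > < >

[B [Q < >] [B [Q < [B [Q < >]] >] [B [Q < >]]]]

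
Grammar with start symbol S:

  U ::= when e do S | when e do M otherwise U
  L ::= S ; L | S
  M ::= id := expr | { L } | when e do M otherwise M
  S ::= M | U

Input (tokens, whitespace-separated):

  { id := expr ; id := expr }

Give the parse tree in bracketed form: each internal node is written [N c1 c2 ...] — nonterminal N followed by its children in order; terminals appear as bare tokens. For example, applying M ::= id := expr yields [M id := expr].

S
M
{ L }
{ S ; L }
{ M ; L }
{ id := expr ; L }
{ id := expr ; S }
{ id := expr ; M }
{ id := expr ; id := expr }

[S [M { [L [S [M id := expr]] ; [L [S [M id := expr]]]] }]]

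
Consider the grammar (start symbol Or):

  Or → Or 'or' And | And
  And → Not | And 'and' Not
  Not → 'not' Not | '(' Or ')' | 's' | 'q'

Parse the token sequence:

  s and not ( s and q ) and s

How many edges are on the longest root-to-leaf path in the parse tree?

[Or [And [And [And [Not s]] and [Not not [Not ( [Or [And [And [Not s]] and [Not q]]] )]]] and [Not s]]]

9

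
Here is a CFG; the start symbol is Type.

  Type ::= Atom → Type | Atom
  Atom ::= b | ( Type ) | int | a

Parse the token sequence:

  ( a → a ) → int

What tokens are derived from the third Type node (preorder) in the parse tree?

a

[Type [Atom ( [Type [Atom a] → [Type [Atom a]]] )] → [Type [Atom int]]]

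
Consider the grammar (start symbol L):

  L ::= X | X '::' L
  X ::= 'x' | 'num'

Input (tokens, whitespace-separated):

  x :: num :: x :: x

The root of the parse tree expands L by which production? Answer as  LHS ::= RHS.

L ::= X '::' L

[L [X x] :: [L [X num] :: [L [X x] :: [L [X x]]]]]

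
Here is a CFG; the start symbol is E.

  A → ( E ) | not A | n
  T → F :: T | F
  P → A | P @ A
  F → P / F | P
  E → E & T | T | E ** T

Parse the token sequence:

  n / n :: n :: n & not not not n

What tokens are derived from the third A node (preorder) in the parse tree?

[E [E [T [F [P [A n]] / [F [P [A n]]]] :: [T [F [P [A n]]] :: [T [F [P [A n]]]]]]] & [T [F [P [A not [A not [A not [A n]]]]]]]]

n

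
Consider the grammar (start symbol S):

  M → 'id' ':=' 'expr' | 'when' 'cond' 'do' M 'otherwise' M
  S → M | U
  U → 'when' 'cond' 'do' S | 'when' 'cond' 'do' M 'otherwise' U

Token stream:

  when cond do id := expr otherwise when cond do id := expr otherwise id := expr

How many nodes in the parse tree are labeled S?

1

[S [M when cond do [M id := expr] otherwise [M when cond do [M id := expr] otherwise [M id := expr]]]]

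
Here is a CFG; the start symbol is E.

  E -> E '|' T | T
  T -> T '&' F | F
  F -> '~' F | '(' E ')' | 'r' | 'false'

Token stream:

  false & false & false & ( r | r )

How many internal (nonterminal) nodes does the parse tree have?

[E [T [T [T [T [F false]] & [F false]] & [F false]] & [F ( [E [E [T [F r]]] | [T [F r]]] )]]]

15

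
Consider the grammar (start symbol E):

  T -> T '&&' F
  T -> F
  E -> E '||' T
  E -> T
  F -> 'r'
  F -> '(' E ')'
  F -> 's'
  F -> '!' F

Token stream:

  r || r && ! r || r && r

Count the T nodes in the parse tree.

5

[E [E [E [T [F r]]] || [T [T [F r]] && [F ! [F r]]]] || [T [T [F r]] && [F r]]]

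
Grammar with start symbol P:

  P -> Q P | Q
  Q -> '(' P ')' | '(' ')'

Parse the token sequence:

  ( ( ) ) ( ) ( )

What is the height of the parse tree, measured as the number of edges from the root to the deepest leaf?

4

[P [Q ( [P [Q ( )]] )] [P [Q ( )] [P [Q ( )]]]]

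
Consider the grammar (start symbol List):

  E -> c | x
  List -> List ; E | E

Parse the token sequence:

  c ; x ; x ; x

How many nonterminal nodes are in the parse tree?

[List [List [List [List [E c]] ; [E x]] ; [E x]] ; [E x]]

8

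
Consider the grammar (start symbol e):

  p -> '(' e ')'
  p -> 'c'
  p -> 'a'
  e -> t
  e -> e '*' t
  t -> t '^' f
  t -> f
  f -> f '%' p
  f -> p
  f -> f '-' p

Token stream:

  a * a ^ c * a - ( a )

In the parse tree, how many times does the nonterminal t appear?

[e [e [e [t [f [p a]]]] * [t [t [f [p a]]] ^ [f [p c]]]] * [t [f [f [p a]] - [p ( [e [t [f [p a]]]] )]]]]

5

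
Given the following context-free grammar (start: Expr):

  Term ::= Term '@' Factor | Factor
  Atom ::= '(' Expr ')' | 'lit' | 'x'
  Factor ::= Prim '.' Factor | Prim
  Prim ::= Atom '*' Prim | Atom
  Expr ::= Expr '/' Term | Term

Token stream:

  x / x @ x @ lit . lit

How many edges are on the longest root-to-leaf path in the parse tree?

[Expr [Expr [Term [Factor [Prim [Atom x]]]]] / [Term [Term [Term [Factor [Prim [Atom x]]]] @ [Factor [Prim [Atom x]]]] @ [Factor [Prim [Atom lit]] . [Factor [Prim [Atom lit]]]]]]

7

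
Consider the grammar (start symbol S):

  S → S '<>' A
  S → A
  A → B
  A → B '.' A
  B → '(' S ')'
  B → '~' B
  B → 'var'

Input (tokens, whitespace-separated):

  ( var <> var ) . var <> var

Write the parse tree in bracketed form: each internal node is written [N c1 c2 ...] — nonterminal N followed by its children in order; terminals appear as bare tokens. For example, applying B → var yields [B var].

S
S <> A
A <> A
B . A <> A
( S ) . A <> A
( S <> A ) . A <> A
( A <> A ) . A <> A
( B <> A ) . A <> A
( var <> A ) . A <> A
( var <> B ) . A <> A
( var <> var ) . A <> A
( var <> var ) . B <> A
( var <> var ) . var <> A
( var <> var ) . var <> B
( var <> var ) . var <> var

[S [S [A [B ( [S [S [A [B var]]] <> [A [B var]]] )] . [A [B var]]]] <> [A [B var]]]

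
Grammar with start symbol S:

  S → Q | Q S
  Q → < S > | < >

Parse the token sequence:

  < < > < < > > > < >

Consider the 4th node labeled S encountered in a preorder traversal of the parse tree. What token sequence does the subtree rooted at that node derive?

< >

[S [Q < [S [Q < >] [S [Q < [S [Q < >]] >]]] >] [S [Q < >]]]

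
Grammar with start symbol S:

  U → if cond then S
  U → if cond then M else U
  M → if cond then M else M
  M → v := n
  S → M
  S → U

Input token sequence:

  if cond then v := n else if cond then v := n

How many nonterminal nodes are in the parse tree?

6

[S [U if cond then [M v := n] else [U if cond then [S [M v := n]]]]]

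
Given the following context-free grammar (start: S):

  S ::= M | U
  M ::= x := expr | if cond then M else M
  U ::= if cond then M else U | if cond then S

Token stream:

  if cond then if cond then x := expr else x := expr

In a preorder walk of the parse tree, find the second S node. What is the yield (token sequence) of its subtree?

[S [U if cond then [S [M if cond then [M x := expr] else [M x := expr]]]]]

if cond then x := expr else x := expr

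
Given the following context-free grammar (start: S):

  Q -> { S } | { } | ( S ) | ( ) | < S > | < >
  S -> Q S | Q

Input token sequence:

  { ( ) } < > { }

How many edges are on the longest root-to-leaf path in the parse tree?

[S [Q { [S [Q ( )]] }] [S [Q < >] [S [Q { }]]]]

4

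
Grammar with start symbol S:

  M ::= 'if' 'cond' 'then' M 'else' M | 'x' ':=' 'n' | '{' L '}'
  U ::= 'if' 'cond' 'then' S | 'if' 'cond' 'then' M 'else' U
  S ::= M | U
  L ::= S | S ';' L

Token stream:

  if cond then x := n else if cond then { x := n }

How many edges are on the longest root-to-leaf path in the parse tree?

8

[S [U if cond then [M x := n] else [U if cond then [S [M { [L [S [M x := n]]] }]]]]]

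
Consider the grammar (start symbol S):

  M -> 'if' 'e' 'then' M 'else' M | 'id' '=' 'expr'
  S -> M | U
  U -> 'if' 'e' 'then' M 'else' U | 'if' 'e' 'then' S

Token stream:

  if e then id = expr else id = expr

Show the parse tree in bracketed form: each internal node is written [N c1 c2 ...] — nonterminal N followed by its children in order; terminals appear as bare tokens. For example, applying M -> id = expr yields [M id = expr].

[S [M if e then [M id = expr] else [M id = expr]]]

S
M
if e then M else M
if e then id = expr else M
if e then id = expr else id = expr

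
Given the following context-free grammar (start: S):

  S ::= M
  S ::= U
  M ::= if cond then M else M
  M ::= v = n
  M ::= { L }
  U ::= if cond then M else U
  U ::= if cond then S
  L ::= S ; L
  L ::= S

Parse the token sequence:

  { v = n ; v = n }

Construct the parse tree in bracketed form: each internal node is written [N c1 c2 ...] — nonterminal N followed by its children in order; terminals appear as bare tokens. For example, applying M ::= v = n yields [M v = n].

S
M
{ L }
{ S ; L }
{ M ; L }
{ v = n ; L }
{ v = n ; S }
{ v = n ; M }
{ v = n ; v = n }

[S [M { [L [S [M v = n]] ; [L [S [M v = n]]]] }]]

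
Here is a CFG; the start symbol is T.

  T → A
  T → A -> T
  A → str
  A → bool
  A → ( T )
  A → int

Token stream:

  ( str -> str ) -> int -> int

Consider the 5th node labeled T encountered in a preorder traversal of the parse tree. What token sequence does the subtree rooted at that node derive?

[T [A ( [T [A str] -> [T [A str]]] )] -> [T [A int] -> [T [A int]]]]

int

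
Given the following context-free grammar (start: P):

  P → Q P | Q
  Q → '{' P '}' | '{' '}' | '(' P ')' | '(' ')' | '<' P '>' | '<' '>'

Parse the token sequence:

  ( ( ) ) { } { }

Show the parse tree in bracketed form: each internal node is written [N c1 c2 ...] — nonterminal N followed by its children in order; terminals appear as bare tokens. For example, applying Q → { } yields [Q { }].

P
Q P
( P ) P
( Q ) P
( ( ) ) P
( ( ) ) Q P
( ( ) ) { } P
( ( ) ) { } Q
( ( ) ) { } { }

[P [Q ( [P [Q ( )]] )] [P [Q { }] [P [Q { }]]]]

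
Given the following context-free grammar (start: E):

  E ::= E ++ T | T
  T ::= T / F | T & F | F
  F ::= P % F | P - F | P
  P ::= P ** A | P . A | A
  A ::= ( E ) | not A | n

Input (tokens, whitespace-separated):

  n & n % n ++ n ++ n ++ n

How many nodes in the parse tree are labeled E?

4

[E [E [E [E [T [T [F [P [A n]]]] & [F [P [A n]] % [F [P [A n]]]]]] ++ [T [F [P [A n]]]]] ++ [T [F [P [A n]]]]] ++ [T [F [P [A n]]]]]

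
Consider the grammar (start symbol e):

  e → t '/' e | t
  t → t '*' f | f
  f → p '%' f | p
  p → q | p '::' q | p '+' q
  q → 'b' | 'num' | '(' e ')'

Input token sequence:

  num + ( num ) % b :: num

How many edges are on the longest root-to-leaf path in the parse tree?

[e [t [f [p [p [q num]] + [q ( [e [t [f [p [q num]]]]] )]] % [f [p [p [q b]] :: [q num]]]]]]

10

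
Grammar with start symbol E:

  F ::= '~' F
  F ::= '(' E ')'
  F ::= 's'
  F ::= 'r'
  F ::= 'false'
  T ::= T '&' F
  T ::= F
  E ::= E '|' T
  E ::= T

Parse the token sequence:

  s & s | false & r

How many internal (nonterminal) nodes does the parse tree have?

[E [E [T [T [F s]] & [F s]]] | [T [T [F false]] & [F r]]]

10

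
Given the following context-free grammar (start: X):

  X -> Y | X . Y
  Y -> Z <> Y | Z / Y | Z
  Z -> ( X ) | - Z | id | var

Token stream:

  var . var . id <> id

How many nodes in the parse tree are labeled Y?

4

[X [X [X [Y [Z var]]] . [Y [Z var]]] . [Y [Z id] <> [Y [Z id]]]]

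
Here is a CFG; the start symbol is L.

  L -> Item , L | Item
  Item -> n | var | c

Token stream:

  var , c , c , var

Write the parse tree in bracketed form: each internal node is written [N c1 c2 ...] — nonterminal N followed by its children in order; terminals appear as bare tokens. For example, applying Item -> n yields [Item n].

L
Item , L
var , L
var , Item , L
var , c , L
var , c , Item , L
var , c , c , L
var , c , c , Item
var , c , c , var

[L [Item var] , [L [Item c] , [L [Item c] , [L [Item var]]]]]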